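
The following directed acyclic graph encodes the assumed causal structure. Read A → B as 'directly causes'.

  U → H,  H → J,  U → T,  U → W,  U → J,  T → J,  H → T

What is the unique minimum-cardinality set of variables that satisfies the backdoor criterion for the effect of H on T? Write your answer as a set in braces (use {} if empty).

Variables eligible for adjustment (non-descendants of H, excluding H and T): {U, W}.
Backdoor paths from H to T:
  P1: H <- U -> T
  P2: H <- U -> J <- T
The empty set is not sufficient: P1 (H <- U -> T) has no collider blocking it and no conditioned non-collider, so it is open.
Try {U}:
  P1: blocked at fork node U ∈ conditioning set.
  P2: blocked at fork node U ∈ conditioning set.
{U} contains no descendant of H and blocks every backdoor path.
No other singleton works — e.g. {W} leaves P1 open — so {U} is the unique smallest valid adjustment set.

{U}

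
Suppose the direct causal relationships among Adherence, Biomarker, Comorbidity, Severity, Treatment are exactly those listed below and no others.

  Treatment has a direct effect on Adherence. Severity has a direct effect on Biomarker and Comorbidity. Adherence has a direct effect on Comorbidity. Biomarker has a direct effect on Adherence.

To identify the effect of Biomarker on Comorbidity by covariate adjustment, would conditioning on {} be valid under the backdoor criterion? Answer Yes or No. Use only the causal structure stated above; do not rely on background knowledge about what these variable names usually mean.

No

Backdoor paths from Biomarker to Comorbidity (paths whose first edge points into Biomarker):
  P1: Biomarker <- Severity -> Comorbidity
Condition 1 (no descendant of Biomarker in the set): holds — descendants of Biomarker are {Adherence, Comorbidity}; none are in {}.
Condition 2 (every backdoor path blocked by {}):
  P1: open — no interior node is in the conditioning set.
{} does not satisfy the backdoor criterion.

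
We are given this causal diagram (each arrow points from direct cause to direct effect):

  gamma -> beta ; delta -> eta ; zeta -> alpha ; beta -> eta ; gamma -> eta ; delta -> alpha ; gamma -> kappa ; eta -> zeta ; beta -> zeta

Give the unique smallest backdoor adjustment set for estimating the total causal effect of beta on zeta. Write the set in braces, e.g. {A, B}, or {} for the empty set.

{gamma}

Variables eligible for adjustment (non-descendants of beta, excluding beta and zeta): {delta, gamma, kappa}.
Backdoor paths from beta to zeta:
  P1: beta <- gamma -> eta <- delta -> alpha <- zeta
  P2: beta <- gamma -> eta -> zeta
The empty set is not sufficient: P2 (beta <- gamma -> eta -> zeta) has no collider blocking it and no conditioned non-collider, so it is open.
Try {gamma}:
  P1: blocked at fork node gamma ∈ conditioning set.
  P2: blocked at fork node gamma ∈ conditioning set.
{gamma} contains no descendant of beta and blocks every backdoor path.
No other singleton works — e.g. {delta} leaves P2 open — so {gamma} is the unique smallest valid adjustment set.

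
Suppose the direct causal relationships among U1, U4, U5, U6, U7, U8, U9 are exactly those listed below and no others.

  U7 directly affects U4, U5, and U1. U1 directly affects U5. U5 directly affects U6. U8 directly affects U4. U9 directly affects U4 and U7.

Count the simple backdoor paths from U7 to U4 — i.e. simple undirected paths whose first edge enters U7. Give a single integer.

1

A backdoor path from U7 to U4 is any simple undirected path whose first edge points into U7 (i.e. leaves U7 via a parent).
Parents of U7: {U9}.
Enumerating:
  P1: U7 <- U9 -> U4
That exhausts the simple backdoor paths. Count: 1.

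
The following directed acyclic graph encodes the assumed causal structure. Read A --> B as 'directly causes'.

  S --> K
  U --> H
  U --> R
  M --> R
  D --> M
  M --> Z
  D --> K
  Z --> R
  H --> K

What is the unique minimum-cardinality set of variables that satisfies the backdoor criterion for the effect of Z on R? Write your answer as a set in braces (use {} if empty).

{M}

Variables eligible for adjustment (non-descendants of Z, excluding Z and R): {D, H, K, M, S, U}.
Backdoor paths from Z to R:
  P1: Z <- M <- D -> K <- H <- U -> R
  P2: Z <- M -> R
The empty set is not sufficient: P2 (Z <- M -> R) has no collider blocking it and no conditioned non-collider, so it is open.
Try {M}:
  P1: blocked at chain node M ∈ conditioning set.
  P2: blocked at fork node M ∈ conditioning set.
{M} contains no descendant of Z and blocks every backdoor path.
No other singleton works — e.g. {U} leaves P2 open — so {M} is the unique smallest valid adjustment set.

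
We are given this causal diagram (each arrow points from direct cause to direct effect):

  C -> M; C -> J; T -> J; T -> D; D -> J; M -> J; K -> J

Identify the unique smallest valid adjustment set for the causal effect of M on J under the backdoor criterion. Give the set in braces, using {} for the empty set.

{C}

Variables eligible for adjustment (non-descendants of M, excluding M and J): {C, D, K, T}.
Backdoor paths from M to J:
  P1: M <- C -> J
The empty set is not sufficient: P1 (M <- C -> J) has no collider blocking it and no conditioned non-collider, so it is open.
Try {C}:
  P1: blocked at fork node C ∈ conditioning set.
{C} contains no descendant of M and blocks every backdoor path.
No other singleton works — e.g. {K} leaves P1 open — so {C} is the unique smallest valid adjustment set.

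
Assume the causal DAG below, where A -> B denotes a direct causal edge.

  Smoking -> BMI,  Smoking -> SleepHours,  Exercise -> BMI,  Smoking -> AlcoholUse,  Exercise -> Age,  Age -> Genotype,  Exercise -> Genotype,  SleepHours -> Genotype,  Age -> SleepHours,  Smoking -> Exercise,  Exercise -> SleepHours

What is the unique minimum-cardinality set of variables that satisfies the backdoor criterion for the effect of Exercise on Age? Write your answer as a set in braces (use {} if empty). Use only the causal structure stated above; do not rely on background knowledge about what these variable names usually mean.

{}

Variables eligible for adjustment (non-descendants of Exercise, excluding Exercise and Age): {AlcoholUse, Smoking}.
Backdoor paths from Exercise to Age:
  P1: Exercise <- Smoking -> SleepHours <- Age
  P2: Exercise <- Smoking -> SleepHours -> Genotype <- Age
Each backdoor path contains an unconditioned collider, so every path is already blocked with the empty conditioning set:
  P1: blocked at collider SleepHours (neither it nor any descendant is in the conditioning set).
  P2: blocked at collider Genotype (neither it nor any descendant is in the conditioning set).
The empty set is therefore the unique smallest valid set.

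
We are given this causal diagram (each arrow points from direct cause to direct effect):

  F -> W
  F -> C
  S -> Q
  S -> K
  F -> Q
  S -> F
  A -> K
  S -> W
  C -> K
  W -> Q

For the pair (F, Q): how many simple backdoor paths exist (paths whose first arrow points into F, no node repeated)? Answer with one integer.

2

A backdoor path from F to Q is any simple undirected path whose first edge points into F (i.e. leaves F via a parent).
Parents of F: {S}.
Enumerating:
  P1: F <- S -> W -> Q
  P2: F <- S -> Q
That exhausts the simple backdoor paths. Count: 2.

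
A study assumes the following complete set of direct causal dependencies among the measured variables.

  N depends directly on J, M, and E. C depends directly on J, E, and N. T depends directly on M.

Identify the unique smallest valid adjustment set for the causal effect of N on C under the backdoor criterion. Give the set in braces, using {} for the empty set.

Variables eligible for adjustment (non-descendants of N, excluding N and C): {E, J, M, T}.
Backdoor paths from N to C:
  P1: N <- E -> C
  P2: N <- J -> C
The empty set is not sufficient: P1 (N <- E -> C) has no collider blocking it and no conditioned non-collider, so it is open.
Try {E, J}:
  P1: blocked at fork node E ∈ conditioning set.
  P2: blocked at fork node J ∈ conditioning set.
{E, J} contains no descendant of N and blocks every backdoor path.
Every element of {E, J} is needed (dropping E leaves P1 open; dropping J leaves P2 open), so no proper subset is valid.
Among all size-2 subsets of the eligible variables, only {E, J} blocks every backdoor path, so it is the unique smallest valid adjustment set.

{E, J}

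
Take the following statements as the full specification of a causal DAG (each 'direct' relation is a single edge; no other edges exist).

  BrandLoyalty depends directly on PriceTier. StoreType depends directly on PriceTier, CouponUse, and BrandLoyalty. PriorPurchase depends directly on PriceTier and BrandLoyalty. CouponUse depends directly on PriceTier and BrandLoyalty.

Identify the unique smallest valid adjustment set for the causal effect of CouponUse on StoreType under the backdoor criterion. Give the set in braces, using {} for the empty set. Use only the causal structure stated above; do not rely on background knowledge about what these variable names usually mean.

{BrandLoyalty, PriceTier}

Variables eligible for adjustment (non-descendants of CouponUse, excluding CouponUse and StoreType): {BrandLoyalty, PriceTier, PriorPurchase}.
Backdoor paths from CouponUse to StoreType:
  P1: CouponUse <- PriceTier -> BrandLoyalty -> StoreType
  P2: CouponUse <- PriceTier -> PriorPurchase <- BrandLoyalty -> StoreType
  P3: CouponUse <- PriceTier -> StoreType
  P4: CouponUse <- BrandLoyalty <- PriceTier -> StoreType
  P5: CouponUse <- BrandLoyalty -> PriorPurchase <- PriceTier -> StoreType
  P6: CouponUse <- BrandLoyalty -> StoreType
The empty set is not sufficient: P1 (CouponUse <- PriceTier -> BrandLoyalty -> StoreType) has no collider blocking it and no conditioned non-collider, so it is open.
Try {BrandLoyalty, PriceTier}:
  P1: blocked at fork node PriceTier ∈ conditioning set.
  P2: blocked at fork node PriceTier ∈ conditioning set.
  P3: blocked at fork node PriceTier ∈ conditioning set.
  P4: blocked at chain node BrandLoyalty ∈ conditioning set.
  P5: blocked at fork node BrandLoyalty ∈ conditioning set.
  P6: blocked at fork node BrandLoyalty ∈ conditioning set.
{BrandLoyalty, PriceTier} contains no descendant of CouponUse and blocks every backdoor path.
Every element of {BrandLoyalty, PriceTier} is needed (dropping BrandLoyalty leaves P6 open; dropping PriceTier leaves P3 open), so no proper subset is valid.
Among all size-2 subsets of the eligible variables, only {BrandLoyalty, PriceTier} blocks every backdoor path, so it is the unique smallest valid adjustment set.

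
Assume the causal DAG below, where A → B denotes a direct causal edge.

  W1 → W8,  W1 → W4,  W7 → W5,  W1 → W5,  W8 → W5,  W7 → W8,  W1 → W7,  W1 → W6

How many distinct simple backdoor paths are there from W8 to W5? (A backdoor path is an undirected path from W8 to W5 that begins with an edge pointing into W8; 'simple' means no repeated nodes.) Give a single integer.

4

A backdoor path from W8 to W5 is any simple undirected path whose first edge points into W8 (i.e. leaves W8 via a parent).
Parents of W8: {W1, W7}.
Enumerating:
  P1: W8 <- W1 -> W7 -> W5
  P2: W8 <- W1 -> W5
  P3: W8 <- W7 <- W1 -> W5
  P4: W8 <- W7 -> W5
That exhausts the simple backdoor paths. Count: 4.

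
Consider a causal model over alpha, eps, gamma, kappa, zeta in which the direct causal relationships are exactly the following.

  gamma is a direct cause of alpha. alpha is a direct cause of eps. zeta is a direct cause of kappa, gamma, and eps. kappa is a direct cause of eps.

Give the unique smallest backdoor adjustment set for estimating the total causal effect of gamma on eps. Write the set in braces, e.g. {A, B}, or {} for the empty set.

Variables eligible for adjustment (non-descendants of gamma, excluding gamma and eps): {kappa, zeta}.
Backdoor paths from gamma to eps:
  P1: gamma <- zeta -> kappa -> eps
  P2: gamma <- zeta -> eps
The empty set is not sufficient: P1 (gamma <- zeta -> kappa -> eps) has no collider blocking it and no conditioned non-collider, so it is open.
Try {zeta}:
  P1: blocked at fork node zeta ∈ conditioning set.
  P2: blocked at fork node zeta ∈ conditioning set.
{zeta} contains no descendant of gamma and blocks every backdoor path.
No other singleton works — e.g. {kappa} leaves P2 open — so {zeta} is the unique smallest valid adjustment set.

{zeta}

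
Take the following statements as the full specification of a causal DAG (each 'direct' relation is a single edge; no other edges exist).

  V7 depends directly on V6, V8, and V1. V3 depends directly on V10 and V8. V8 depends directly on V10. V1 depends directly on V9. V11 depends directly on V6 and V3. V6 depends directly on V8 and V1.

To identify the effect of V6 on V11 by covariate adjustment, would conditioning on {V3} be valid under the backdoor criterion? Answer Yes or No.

Backdoor paths from V6 to V11 (paths whose first edge points into V6):
  P1: V6 <- V8 <- V10 -> V3 -> V11
  P2: V6 <- V8 -> V3 -> V11
  P3: V6 <- V1 -> V7 <- V8 <- V10 -> V3 -> V11
  P4: V6 <- V1 -> V7 <- V8 -> V3 -> V11
Condition 1 (no descendant of V6 in the set): holds — descendants of V6 are {V11, V7}; none are in {V3}.
Condition 2 (every backdoor path blocked by {V3}):
  P1: blocked at chain node V3 ∈ conditioning set.
  P2: blocked at chain node V3 ∈ conditioning set.
  P3: blocked at collider V7 (neither it nor any descendant is in the conditioning set).
  P4: blocked at collider V7 (neither it nor any descendant is in the conditioning set).
{V3} satisfies the backdoor criterion.

Yes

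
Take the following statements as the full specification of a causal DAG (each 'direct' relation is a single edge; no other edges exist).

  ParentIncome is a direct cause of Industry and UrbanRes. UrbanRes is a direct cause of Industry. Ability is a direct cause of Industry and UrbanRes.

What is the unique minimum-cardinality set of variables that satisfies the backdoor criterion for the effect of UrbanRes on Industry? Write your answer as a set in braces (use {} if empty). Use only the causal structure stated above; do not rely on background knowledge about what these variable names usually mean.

{Ability, ParentIncome}

Variables eligible for adjustment (non-descendants of UrbanRes, excluding UrbanRes and Industry): {Ability, ParentIncome}.
Backdoor paths from UrbanRes to Industry:
  P1: UrbanRes <- Ability -> Industry
  P2: UrbanRes <- ParentIncome -> Industry
The empty set is not sufficient: P1 (UrbanRes <- Ability -> Industry) has no collider blocking it and no conditioned non-collider, so it is open.
Try {Ability, ParentIncome}:
  P1: blocked at fork node Ability ∈ conditioning set.
  P2: blocked at fork node ParentIncome ∈ conditioning set.
{Ability, ParentIncome} contains no descendant of UrbanRes and blocks every backdoor path.
Every element of {Ability, ParentIncome} is needed (dropping Ability leaves P1 open; dropping ParentIncome leaves P2 open), so no proper subset is valid.
Among all size-2 subsets of the eligible variables, only {Ability, ParentIncome} blocks every backdoor path, so it is the unique smallest valid adjustment set.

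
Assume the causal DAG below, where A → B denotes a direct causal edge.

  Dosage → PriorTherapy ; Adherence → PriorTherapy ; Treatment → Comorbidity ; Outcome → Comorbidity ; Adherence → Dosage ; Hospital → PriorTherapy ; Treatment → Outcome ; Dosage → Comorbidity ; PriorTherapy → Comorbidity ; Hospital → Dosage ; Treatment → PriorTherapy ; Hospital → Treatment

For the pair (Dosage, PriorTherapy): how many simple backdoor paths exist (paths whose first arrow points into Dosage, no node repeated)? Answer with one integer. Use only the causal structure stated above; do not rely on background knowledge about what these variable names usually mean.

5

A backdoor path from Dosage to PriorTherapy is any simple undirected path whose first edge points into Dosage (i.e. leaves Dosage via a parent).
Parents of Dosage: {Adherence, Hospital}.
Enumerating:
  P1: Dosage <- Hospital -> Treatment -> Outcome -> Comorbidity <- PriorTherapy
  P2: Dosage <- Hospital -> Treatment -> PriorTherapy
  P3: Dosage <- Hospital -> Treatment -> Comorbidity <- PriorTherapy
  P4: Dosage <- Hospital -> PriorTherapy
  P5: Dosage <- Adherence -> PriorTherapy
That exhausts the simple backdoor paths. Count: 5.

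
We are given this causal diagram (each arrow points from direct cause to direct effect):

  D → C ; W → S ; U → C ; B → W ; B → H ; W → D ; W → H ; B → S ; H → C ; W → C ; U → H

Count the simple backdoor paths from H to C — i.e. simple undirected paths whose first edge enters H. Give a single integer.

A backdoor path from H to C is any simple undirected path whose first edge points into H (i.e. leaves H via a parent).
Parents of H: {B, U, W}.
Enumerating:
  P1: H <- B -> W -> D -> C
  P2: H <- B -> W -> C
  P3: H <- B -> S <- W -> D -> C
  P4: H <- B -> S <- W -> C
  P5: H <- W -> D -> C
  P6: H <- W -> C
  P7: H <- U -> C
That exhausts the simple backdoor paths. Count: 7.

7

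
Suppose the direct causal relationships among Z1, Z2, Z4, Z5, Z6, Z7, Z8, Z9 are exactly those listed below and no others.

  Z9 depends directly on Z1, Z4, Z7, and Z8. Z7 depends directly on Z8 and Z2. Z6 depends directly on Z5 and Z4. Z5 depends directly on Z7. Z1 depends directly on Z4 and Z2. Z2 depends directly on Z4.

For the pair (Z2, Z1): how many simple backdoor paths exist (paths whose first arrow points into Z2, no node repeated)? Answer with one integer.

A backdoor path from Z2 to Z1 is any simple undirected path whose first edge points into Z2 (i.e. leaves Z2 via a parent).
Parents of Z2: {Z4}.
Enumerating:
  P1: Z2 <- Z4 -> Z1
  P2: Z2 <- Z4 -> Z6 <- Z5 <- Z7 <- Z8 -> Z9 <- Z1
  P3: Z2 <- Z4 -> Z6 <- Z5 <- Z7 -> Z9 <- Z1
  P4: Z2 <- Z4 -> Z9 <- Z1
That exhausts the simple backdoor paths. Count: 4.

4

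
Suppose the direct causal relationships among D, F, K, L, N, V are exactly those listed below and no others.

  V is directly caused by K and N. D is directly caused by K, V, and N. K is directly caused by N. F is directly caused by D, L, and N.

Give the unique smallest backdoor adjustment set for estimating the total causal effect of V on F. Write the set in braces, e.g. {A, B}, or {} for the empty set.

Variables eligible for adjustment (non-descendants of V, excluding V and F): {K, L, N}.
Backdoor paths from V to F:
  P1: V <- N -> K -> D -> F
  P2: V <- N -> D -> F
  P3: V <- N -> F
  P4: V <- K <- N -> D -> F
  P5: V <- K <- N -> F
  P6: V <- K -> D <- N -> F
  P7: V <- K -> D -> F
The empty set is not sufficient: P1 (V <- N -> K -> D -> F) has no collider blocking it and no conditioned non-collider, so it is open.
Try {K, N}:
  P1: blocked at fork node N ∈ conditioning set.
  P2: blocked at fork node N ∈ conditioning set.
  P3: blocked at fork node N ∈ conditioning set.
  P4: blocked at chain node K ∈ conditioning set.
  P5: blocked at chain node K ∈ conditioning set.
  P6: blocked at fork node K ∈ conditioning set.
  P7: blocked at fork node K ∈ conditioning set.
{K, N} contains no descendant of V and blocks every backdoor path.
Every element of {K, N} is needed (dropping K leaves P7 open; dropping N leaves P2 open), so no proper subset is valid.
Among all size-2 subsets of the eligible variables, only {K, N} blocks every backdoor path, so it is the unique smallest valid adjustment set.

{K, N}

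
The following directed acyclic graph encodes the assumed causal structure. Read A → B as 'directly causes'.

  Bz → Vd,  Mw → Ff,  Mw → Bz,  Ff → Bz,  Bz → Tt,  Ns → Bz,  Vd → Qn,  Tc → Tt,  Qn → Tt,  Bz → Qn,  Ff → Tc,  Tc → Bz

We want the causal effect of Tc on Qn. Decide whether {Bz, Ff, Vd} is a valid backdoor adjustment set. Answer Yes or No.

No

Backdoor paths from Tc to Qn (paths whose first edge points into Tc):
  P1: Tc <- Ff <- Mw -> Bz -> Vd -> Qn
  P2: Tc <- Ff <- Mw -> Bz -> Qn
  P3: Tc <- Ff <- Mw -> Bz -> Tt <- Qn
  P4: Tc <- Ff -> Bz -> Vd -> Qn
  P5: Tc <- Ff -> Bz -> Qn
  P6: Tc <- Ff -> Bz -> Tt <- Qn
Condition 1 (no descendant of Tc in the set): FAILS — Bz and Vd are descendants of Tc.
Condition 2 (every backdoor path blocked by {Bz, Ff, Vd}):
  P1: blocked at chain node Ff ∈ conditioning set.
  P2: blocked at chain node Ff ∈ conditioning set.
  P3: blocked at chain node Ff ∈ conditioning set.
  P4: blocked at fork node Ff ∈ conditioning set.
  P5: blocked at fork node Ff ∈ conditioning set.
  P6: blocked at fork node Ff ∈ conditioning set.
{Bz, Ff, Vd} does not satisfy the backdoor criterion.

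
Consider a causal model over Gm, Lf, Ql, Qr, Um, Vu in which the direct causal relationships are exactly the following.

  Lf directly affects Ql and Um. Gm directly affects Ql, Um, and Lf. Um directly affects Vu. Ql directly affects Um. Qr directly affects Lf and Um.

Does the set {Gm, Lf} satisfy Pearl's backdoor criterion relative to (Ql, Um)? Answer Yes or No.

Backdoor paths from Ql to Um (paths whose first edge points into Ql):
  P1: Ql <- Gm -> Lf <- Qr -> Um
  P2: Ql <- Gm -> Lf -> Um
  P3: Ql <- Gm -> Um
  P4: Ql <- Lf <- Qr -> Um
  P5: Ql <- Lf <- Gm -> Um
  P6: Ql <- Lf -> Um
Condition 1 (no descendant of Ql in the set): holds — descendants of Ql are {Um, Vu}; none are in {Gm, Lf}.
Condition 2 (every backdoor path blocked by {Gm, Lf}):
  P1: blocked at fork node Gm ∈ conditioning set.
  P2: blocked at fork node Gm ∈ conditioning set.
  P3: blocked at fork node Gm ∈ conditioning set.
  P4: blocked at chain node Lf ∈ conditioning set.
  P5: blocked at chain node Lf ∈ conditioning set.
  P6: blocked at fork node Lf ∈ conditioning set.
{Gm, Lf} satisfies the backdoor criterion.

Yes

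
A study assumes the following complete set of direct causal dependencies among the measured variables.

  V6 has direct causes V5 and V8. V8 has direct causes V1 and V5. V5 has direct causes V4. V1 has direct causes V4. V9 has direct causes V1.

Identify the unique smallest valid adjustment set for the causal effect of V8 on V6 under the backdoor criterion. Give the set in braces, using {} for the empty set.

Variables eligible for adjustment (non-descendants of V8, excluding V8 and V6): {V1, V4, V5, V9}.
Backdoor paths from V8 to V6:
  P1: V8 <- V1 <- V4 -> V5 -> V6
  P2: V8 <- V5 -> V6
The empty set is not sufficient: P1 (V8 <- V1 <- V4 -> V5 -> V6) has no collider blocking it and no conditioned non-collider, so it is open.
Try {V5}:
  P1: blocked at chain node V5 ∈ conditioning set.
  P2: blocked at fork node V5 ∈ conditioning set.
{V5} contains no descendant of V8 and blocks every backdoor path.
No other singleton works — e.g. {V4} leaves P2 open — so {V5} is the unique smallest valid adjustment set.

{V5}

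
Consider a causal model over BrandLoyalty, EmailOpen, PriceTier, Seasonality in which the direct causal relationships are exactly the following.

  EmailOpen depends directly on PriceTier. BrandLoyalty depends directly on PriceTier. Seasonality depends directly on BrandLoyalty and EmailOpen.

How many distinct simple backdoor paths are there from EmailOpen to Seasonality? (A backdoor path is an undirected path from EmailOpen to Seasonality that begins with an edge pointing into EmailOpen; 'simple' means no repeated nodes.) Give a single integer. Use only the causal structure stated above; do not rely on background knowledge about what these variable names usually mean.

1

A backdoor path from EmailOpen to Seasonality is any simple undirected path whose first edge points into EmailOpen (i.e. leaves EmailOpen via a parent).
Parents of EmailOpen: {PriceTier}.
Enumerating:
  P1: EmailOpen <- PriceTier -> BrandLoyalty -> Seasonality
That exhausts the simple backdoor paths. Count: 1.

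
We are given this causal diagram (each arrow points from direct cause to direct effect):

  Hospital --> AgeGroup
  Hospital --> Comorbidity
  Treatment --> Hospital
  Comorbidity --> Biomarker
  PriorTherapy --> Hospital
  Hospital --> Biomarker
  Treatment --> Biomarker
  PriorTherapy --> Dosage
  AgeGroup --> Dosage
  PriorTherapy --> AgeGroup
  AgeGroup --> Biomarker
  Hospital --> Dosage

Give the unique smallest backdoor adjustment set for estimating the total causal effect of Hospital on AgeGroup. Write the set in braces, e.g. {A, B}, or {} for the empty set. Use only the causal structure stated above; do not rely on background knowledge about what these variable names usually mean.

{PriorTherapy}

Variables eligible for adjustment (non-descendants of Hospital, excluding Hospital and AgeGroup): {PriorTherapy, Treatment}.
Backdoor paths from Hospital to AgeGroup:
  P1: Hospital <- Treatment -> Biomarker <- AgeGroup
  P2: Hospital <- PriorTherapy -> AgeGroup
  P3: Hospital <- PriorTherapy -> Dosage <- AgeGroup
The empty set is not sufficient: P2 (Hospital <- PriorTherapy -> AgeGroup) has no collider blocking it and no conditioned non-collider, so it is open.
Try {PriorTherapy}:
  P1: blocked at collider Biomarker (neither it nor any descendant is in the conditioning set).
  P2: blocked at fork node PriorTherapy ∈ conditioning set.
  P3: blocked at fork node PriorTherapy ∈ conditioning set.
{PriorTherapy} contains no descendant of Hospital and blocks every backdoor path.
No other singleton works — e.g. {Treatment} leaves P2 open — so {PriorTherapy} is the unique smallest valid adjustment set.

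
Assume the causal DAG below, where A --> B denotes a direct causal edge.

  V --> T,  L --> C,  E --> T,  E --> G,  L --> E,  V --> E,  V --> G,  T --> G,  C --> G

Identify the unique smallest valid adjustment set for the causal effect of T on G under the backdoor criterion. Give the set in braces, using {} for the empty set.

Variables eligible for adjustment (non-descendants of T, excluding T and G): {C, E, L, V}.
Backdoor paths from T to G:
  P1: T <- V -> E <- L -> C -> G
  P2: T <- V -> E -> G
  P3: T <- V -> G
  P4: T <- E <- V -> G
  P5: T <- E <- L -> C -> G
  P6: T <- E -> G
The empty set is not sufficient: P2 (T <- V -> E -> G) has no collider blocking it and no conditioned non-collider, so it is open.
Try {E, V}:
  P1: blocked at fork node V ∈ conditioning set.
  P2: blocked at fork node V ∈ conditioning set.
  P3: blocked at fork node V ∈ conditioning set.
  P4: blocked at chain node E ∈ conditioning set.
  P5: blocked at chain node E ∈ conditioning set.
  P6: blocked at fork node E ∈ conditioning set.
{E, V} contains no descendant of T and blocks every backdoor path.
Every element of {E, V} is needed (dropping E leaves P5 open; dropping V leaves P1 open), so no proper subset is valid.
Among all size-2 subsets of the eligible variables, only {E, V} blocks every backdoor path, so it is the unique smallest valid adjustment set.

{E, V}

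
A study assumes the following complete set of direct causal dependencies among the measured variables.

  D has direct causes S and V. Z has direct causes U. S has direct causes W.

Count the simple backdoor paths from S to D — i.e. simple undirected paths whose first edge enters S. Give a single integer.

A backdoor path from S to D is any simple undirected path whose first edge points into S (i.e. leaves S via a parent).
Parents of S: {W}.
No simple path from any parent of S reaches D without revisiting S, so there are no backdoor paths.

0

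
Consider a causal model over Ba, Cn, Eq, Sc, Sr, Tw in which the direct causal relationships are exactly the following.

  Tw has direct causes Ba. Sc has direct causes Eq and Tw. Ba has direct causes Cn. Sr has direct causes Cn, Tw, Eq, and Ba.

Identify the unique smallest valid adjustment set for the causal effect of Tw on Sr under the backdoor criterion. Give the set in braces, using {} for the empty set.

{Ba}

Variables eligible for adjustment (non-descendants of Tw, excluding Tw and Sr): {Ba, Cn, Eq}.
Backdoor paths from Tw to Sr:
  P1: Tw <- Ba <- Cn -> Sr
  P2: Tw <- Ba -> Sr
The empty set is not sufficient: P1 (Tw <- Ba <- Cn -> Sr) has no collider blocking it and no conditioned non-collider, so it is open.
Try {Ba}:
  P1: blocked at chain node Ba ∈ conditioning set.
  P2: blocked at fork node Ba ∈ conditioning set.
{Ba} contains no descendant of Tw and blocks every backdoor path.
No other singleton works — e.g. {Cn} leaves P2 open — so {Ba} is the unique smallest valid adjustment set.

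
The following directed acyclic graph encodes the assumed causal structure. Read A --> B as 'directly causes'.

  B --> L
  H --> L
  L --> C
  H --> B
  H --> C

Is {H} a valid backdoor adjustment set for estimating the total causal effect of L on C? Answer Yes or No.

Backdoor paths from L to C (paths whose first edge points into L):
  P1: L <- H -> C
  P2: L <- B <- H -> C
Condition 1 (no descendant of L in the set): holds — descendants of L are {C}; none are in {H}.
Condition 2 (every backdoor path blocked by {H}):
  P1: blocked at fork node H ∈ conditioning set.
  P2: blocked at fork node H ∈ conditioning set.
{H} satisfies the backdoor criterion.

Yes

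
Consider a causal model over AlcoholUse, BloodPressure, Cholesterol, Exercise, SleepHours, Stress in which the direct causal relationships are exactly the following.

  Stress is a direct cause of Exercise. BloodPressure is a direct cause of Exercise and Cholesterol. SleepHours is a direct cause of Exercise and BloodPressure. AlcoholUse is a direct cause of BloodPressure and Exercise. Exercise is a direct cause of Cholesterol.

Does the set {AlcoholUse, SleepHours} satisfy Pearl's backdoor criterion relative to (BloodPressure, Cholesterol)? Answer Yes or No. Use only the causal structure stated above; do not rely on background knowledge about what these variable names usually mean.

Backdoor paths from BloodPressure to Cholesterol (paths whose first edge points into BloodPressure):
  P1: BloodPressure <- SleepHours -> Exercise -> Cholesterol
  P2: BloodPressure <- AlcoholUse -> Exercise -> Cholesterol
Condition 1 (no descendant of BloodPressure in the set): holds — descendants of BloodPressure are {Cholesterol, Exercise}; none are in {AlcoholUse, SleepHours}.
Condition 2 (every backdoor path blocked by {AlcoholUse, SleepHours}):
  P1: blocked at fork node SleepHours ∈ conditioning set.
  P2: blocked at fork node AlcoholUse ∈ conditioning set.
{AlcoholUse, SleepHours} satisfies the backdoor criterion.

Yes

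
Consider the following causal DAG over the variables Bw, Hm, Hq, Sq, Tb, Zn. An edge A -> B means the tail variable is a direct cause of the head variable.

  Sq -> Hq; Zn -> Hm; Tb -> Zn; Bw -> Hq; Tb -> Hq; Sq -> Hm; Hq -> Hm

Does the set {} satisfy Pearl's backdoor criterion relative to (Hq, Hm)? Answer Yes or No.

No

Backdoor paths from Hq to Hm (paths whose first edge points into Hq):
  P1: Hq <- Tb -> Zn -> Hm
  P2: Hq <- Sq -> Hm
Condition 1 (no descendant of Hq in the set): holds — descendants of Hq are {Hm}; none are in {}.
Condition 2 (every backdoor path blocked by {}):
  P1: open — no interior node is in the conditioning set.
  P2: open — no interior node is in the conditioning set.
{} does not satisfy the backdoor criterion.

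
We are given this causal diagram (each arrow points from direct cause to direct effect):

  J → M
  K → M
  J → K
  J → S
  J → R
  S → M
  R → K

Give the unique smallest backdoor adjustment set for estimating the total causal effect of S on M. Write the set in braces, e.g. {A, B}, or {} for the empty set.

Variables eligible for adjustment (non-descendants of S, excluding S and M): {J, K, R}.
Backdoor paths from S to M:
  P1: S <- J -> R -> K -> M
  P2: S <- J -> K -> M
  P3: S <- J -> M
The empty set is not sufficient: P1 (S <- J -> R -> K -> M) has no collider blocking it and no conditioned non-collider, so it is open.
Try {J}:
  P1: blocked at fork node J ∈ conditioning set.
  P2: blocked at fork node J ∈ conditioning set.
  P3: blocked at fork node J ∈ conditioning set.
{J} contains no descendant of S and blocks every backdoor path.
No other singleton works — e.g. {R} leaves P2 open — so {J} is the unique smallest valid adjustment set.

{J}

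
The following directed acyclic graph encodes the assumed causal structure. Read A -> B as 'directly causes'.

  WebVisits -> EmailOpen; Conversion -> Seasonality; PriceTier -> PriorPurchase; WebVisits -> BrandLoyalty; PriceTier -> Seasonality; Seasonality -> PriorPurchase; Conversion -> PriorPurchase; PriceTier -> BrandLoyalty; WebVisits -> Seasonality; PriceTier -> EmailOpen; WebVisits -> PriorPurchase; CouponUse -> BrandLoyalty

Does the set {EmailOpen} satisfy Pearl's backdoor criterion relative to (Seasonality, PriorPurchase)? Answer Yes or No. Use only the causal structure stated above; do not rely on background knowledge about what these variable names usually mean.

Backdoor paths from Seasonality to PriorPurchase (paths whose first edge points into Seasonality):
  P1: Seasonality <- WebVisits -> BrandLoyalty <- PriceTier -> PriorPurchase
  P2: Seasonality <- WebVisits -> PriorPurchase
  P3: Seasonality <- WebVisits -> EmailOpen <- PriceTier -> PriorPurchase
  P4: Seasonality <- Conversion -> PriorPurchase
  P5: Seasonality <- PriceTier -> BrandLoyalty <- WebVisits -> PriorPurchase
  P6: Seasonality <- PriceTier -> PriorPurchase
  P7: Seasonality <- PriceTier -> EmailOpen <- WebVisits -> PriorPurchase
Condition 1 (no descendant of Seasonality in the set): holds — descendants of Seasonality are {PriorPurchase}; none are in {EmailOpen}.
Condition 2 (every backdoor path blocked by {EmailOpen}):
  P1: blocked at collider BrandLoyalty (neither it nor any descendant is in the conditioning set).
  P2: open — no interior node is in the conditioning set.
  P3: open — collider(s) EmailOpen are conditioned on (or have a conditioned descendant) and no non-collider on the path is in the set.
  P4: open — no interior node is in the conditioning set.
  P5: blocked at collider BrandLoyalty (neither it nor any descendant is in the conditioning set).
  P6: open — no interior node is in the conditioning set.
  P7: open — collider(s) EmailOpen are conditioned on (or have a conditioned descendant) and no non-collider on the path is in the set.
{EmailOpen} does not satisfy the backdoor criterion.

No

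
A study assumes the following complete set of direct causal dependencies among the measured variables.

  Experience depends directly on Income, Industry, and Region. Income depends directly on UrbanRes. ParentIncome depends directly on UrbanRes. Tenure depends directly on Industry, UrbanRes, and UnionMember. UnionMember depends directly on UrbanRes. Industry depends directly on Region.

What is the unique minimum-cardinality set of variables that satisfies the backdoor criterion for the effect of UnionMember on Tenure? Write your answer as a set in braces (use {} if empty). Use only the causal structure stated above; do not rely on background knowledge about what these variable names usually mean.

{UrbanRes}

Variables eligible for adjustment (non-descendants of UnionMember, excluding UnionMember and Tenure): {Experience, Income, Industry, ParentIncome, Region, UrbanRes}.
Backdoor paths from UnionMember to Tenure:
  P1: UnionMember <- UrbanRes -> Income -> Experience <- Region -> Industry -> Tenure
  P2: UnionMember <- UrbanRes -> Income -> Experience <- Industry -> Tenure
  P3: UnionMember <- UrbanRes -> Tenure
The empty set is not sufficient: P3 (UnionMember <- UrbanRes -> Tenure) has no collider blocking it and no conditioned non-collider, so it is open.
Try {UrbanRes}:
  P1: blocked at fork node UrbanRes ∈ conditioning set.
  P2: blocked at fork node UrbanRes ∈ conditioning set.
  P3: blocked at fork node UrbanRes ∈ conditioning set.
{UrbanRes} contains no descendant of UnionMember and blocks every backdoor path.
No other singleton works — e.g. {Region} leaves P3 open — so {UrbanRes} is the unique smallest valid adjustment set.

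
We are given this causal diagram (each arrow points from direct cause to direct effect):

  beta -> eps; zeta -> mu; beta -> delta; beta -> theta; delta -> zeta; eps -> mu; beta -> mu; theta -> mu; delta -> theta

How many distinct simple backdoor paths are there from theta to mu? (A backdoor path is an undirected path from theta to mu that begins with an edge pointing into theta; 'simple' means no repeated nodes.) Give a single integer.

6

A backdoor path from theta to mu is any simple undirected path whose first edge points into theta (i.e. leaves theta via a parent).
Parents of theta: {beta, delta}.
Enumerating:
  P1: theta <- beta -> delta -> zeta -> mu
  P2: theta <- beta -> eps -> mu
  P3: theta <- beta -> mu
  P4: theta <- delta <- beta -> eps -> mu
  P5: theta <- delta <- beta -> mu
  P6: theta <- delta -> zeta -> mu
That exhausts the simple backdoor paths. Count: 6.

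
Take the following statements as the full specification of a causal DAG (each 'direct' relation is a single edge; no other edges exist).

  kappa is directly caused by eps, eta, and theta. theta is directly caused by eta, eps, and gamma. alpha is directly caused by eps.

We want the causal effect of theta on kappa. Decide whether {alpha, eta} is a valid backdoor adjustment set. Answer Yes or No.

No

Backdoor paths from theta to kappa (paths whose first edge points into theta):
  P1: theta <- eta -> kappa
  P2: theta <- eps -> kappa
Condition 1 (no descendant of theta in the set): holds — descendants of theta are {kappa}; none are in {alpha, eta}.
Condition 2 (every backdoor path blocked by {alpha, eta}):
  P1: blocked at fork node eta ∈ conditioning set.
  P2: open — no interior node is in the conditioning set.
{alpha, eta} does not satisfy the backdoor criterion.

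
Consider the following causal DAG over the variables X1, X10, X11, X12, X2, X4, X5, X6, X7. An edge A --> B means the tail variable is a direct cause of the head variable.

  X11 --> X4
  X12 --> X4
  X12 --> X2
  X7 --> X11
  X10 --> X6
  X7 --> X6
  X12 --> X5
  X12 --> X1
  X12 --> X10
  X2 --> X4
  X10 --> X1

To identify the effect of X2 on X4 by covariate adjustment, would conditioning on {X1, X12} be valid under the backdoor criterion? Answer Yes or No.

Yes

Backdoor paths from X2 to X4 (paths whose first edge points into X2):
  P1: X2 <- X12 -> X10 -> X6 <- X7 -> X11 -> X4
  P2: X2 <- X12 -> X4
  P3: X2 <- X12 -> X1 <- X10 -> X6 <- X7 -> X11 -> X4
Condition 1 (no descendant of X2 in the set): holds — descendants of X2 are {X4}; none are in {X1, X12}.
Condition 2 (every backdoor path blocked by {X1, X12}):
  P1: blocked at fork node X12 ∈ conditioning set.
  P2: blocked at fork node X12 ∈ conditioning set.
  P3: blocked at fork node X12 ∈ conditioning set.
{X1, X12} satisfies the backdoor criterion.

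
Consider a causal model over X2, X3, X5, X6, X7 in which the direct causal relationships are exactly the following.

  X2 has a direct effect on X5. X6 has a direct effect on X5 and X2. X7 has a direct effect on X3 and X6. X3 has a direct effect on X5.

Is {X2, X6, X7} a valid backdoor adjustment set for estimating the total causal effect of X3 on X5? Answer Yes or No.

Backdoor paths from X3 to X5 (paths whose first edge points into X3):
  P1: X3 <- X7 -> X6 -> X2 -> X5
  P2: X3 <- X7 -> X6 -> X5
Condition 1 (no descendant of X3 in the set): holds — descendants of X3 are {X5}; none are in {X2, X6, X7}.
Condition 2 (every backdoor path blocked by {X2, X6, X7}):
  P1: blocked at fork node X7 ∈ conditioning set.
  P2: blocked at fork node X7 ∈ conditioning set.
{X2, X6, X7} satisfies the backdoor criterion.

Yes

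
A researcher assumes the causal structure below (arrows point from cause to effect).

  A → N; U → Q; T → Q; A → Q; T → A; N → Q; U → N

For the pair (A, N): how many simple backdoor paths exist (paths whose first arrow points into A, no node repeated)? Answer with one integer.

2

A backdoor path from A to N is any simple undirected path whose first edge points into A (i.e. leaves A via a parent).
Parents of A: {T}.
Enumerating:
  P1: A <- T -> Q <- U -> N
  P2: A <- T -> Q <- N
That exhausts the simple backdoor paths. Count: 2.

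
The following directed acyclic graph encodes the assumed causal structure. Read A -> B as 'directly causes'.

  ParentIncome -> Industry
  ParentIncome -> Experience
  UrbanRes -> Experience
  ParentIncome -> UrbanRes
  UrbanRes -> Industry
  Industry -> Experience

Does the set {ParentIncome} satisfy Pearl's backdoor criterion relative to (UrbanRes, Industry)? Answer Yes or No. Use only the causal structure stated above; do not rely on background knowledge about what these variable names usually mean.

Backdoor paths from UrbanRes to Industry (paths whose first edge points into UrbanRes):
  P1: UrbanRes <- ParentIncome -> Industry
  P2: UrbanRes <- ParentIncome -> Experience <- Industry
Condition 1 (no descendant of UrbanRes in the set): holds — descendants of UrbanRes are {Experience, Industry}; none are in {ParentIncome}.
Condition 2 (every backdoor path blocked by {ParentIncome}):
  P1: blocked at fork node ParentIncome ∈ conditioning set.
  P2: blocked at fork node ParentIncome ∈ conditioning set.
{ParentIncome} satisfies the backdoor criterion.

Yes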